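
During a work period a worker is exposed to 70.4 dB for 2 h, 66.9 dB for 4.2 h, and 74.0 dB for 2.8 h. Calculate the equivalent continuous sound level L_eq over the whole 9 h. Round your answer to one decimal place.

71.0 dB

L_eq = 10·log₁₀[(1/T)·Σ tᵢ·10^(Lᵢ/10)] with T = 9 h.
Σ tᵢ·10^(Lᵢ/10) = 2·10^(70.4/10) + 4.2·10^(66.9/10) + 2.8·10^(74.0/10) = 1.128e+08.
L_eq = 10·log₁₀(1.128e+08/9) = 70.98 dB.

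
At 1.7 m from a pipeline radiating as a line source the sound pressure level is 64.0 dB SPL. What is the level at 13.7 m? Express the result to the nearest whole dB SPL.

55 dB SPL

Line-source attenuation: ΔL = 10·log₁₀(r₂/r₁) = 10·log₁₀(13.7/1.7) = 9.063 dB.
L₂ = 64.0 − 10·log₁₀(13.7/1.7) = 64.0 − 9.063 = 54.94 dB SPL.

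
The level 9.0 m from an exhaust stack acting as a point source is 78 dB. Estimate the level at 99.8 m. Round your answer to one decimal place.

57.1 dB

For a point source, L₂ = L₁ − 20·log₁₀(r₂/r₁).
L₂ = 78 − 20·log₁₀(99.8/9.0) = 78 − 20.898 = 57.10 dB.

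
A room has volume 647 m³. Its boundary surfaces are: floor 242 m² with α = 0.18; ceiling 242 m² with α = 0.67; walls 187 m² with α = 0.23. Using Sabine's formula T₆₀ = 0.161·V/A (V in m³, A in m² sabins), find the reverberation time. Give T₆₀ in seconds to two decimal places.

Total absorption A = 242·0.18 + 242·0.67 + 187·0.23 = 248.71 m² sabins.
T₆₀ = 0.161·V/A = 0.161·647/248.71 = 0.419 s.

0.42 s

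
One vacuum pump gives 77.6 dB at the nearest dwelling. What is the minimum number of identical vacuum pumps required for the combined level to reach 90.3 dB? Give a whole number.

Need L₁ + 10·log₁₀ N ≥ 90.3, i.e. log₁₀ N ≥ 1.27.
N ≥ 10^(12.7/10) = 18.621, so N = 19.

19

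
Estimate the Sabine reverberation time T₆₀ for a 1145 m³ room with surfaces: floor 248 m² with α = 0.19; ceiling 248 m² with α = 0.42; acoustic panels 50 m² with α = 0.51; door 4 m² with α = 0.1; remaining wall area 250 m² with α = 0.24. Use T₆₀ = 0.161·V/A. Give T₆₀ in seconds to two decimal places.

Summing Sᵢαᵢ: 248·0.19 + 248·0.42 + 50·0.51 + 4·0.1 + 250·0.24 = 237.18 m².
T₆₀ = 0.161 × 1145 / 237.18 = 0.777 s.

0.78 s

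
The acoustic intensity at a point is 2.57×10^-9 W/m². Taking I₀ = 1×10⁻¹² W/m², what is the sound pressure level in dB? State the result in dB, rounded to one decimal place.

34.1 dB

L = 10·log₁₀(I/I₀) = 10·log₁₀(2.57×10^-9/10⁻¹²) = 10·log₁₀(2.57×10^3).
L = 10·(0.4099 + 3) = 34.10 dB.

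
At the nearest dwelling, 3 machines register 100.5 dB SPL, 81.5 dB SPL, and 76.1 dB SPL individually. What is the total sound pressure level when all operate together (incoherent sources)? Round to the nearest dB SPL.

For uncorrelated sources the intensities add, so convert each level to linear form, sum, and take 10·log₁₀ of the total.
Σ 10^(L/10) = 10^(100.5/10) + 10^(81.5/10) + 10^(76.1/10) = 1.140e+10.
L_total = 10·log₁₀(1.140e+10) = 100.57 dB SPL.

101 dB SPL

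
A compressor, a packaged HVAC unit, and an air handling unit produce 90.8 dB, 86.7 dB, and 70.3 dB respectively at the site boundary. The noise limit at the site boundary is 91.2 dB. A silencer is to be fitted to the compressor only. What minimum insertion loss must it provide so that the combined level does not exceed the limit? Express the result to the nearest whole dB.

Everything except the compressor sums to 10^(86.7/10) + 10^(70.3/10) = 4.785e+08 in linear terms, 86.80 dB.
The limit corresponds to 10^(91.2/10) = 1.318e+09; subtracting the fixed part leaves 8.398e+08 for the compressor, i.e. 89.24 dB.
So the compressor must be reduced from 90.8 to 89.24 dB: IL = 1.56 dB.

2 dB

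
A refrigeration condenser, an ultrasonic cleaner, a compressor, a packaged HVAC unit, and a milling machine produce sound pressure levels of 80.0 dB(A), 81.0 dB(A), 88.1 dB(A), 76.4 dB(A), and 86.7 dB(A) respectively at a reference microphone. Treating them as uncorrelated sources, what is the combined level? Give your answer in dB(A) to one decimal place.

Incoherent sources combine by intensity addition: L_total = 10·log₁₀(Σ 10^(L_i/10)).
Σ 10^(L/10) = 10^(80.0/10) + 10^(81.0/10) + 10^(88.1/10) + 10^(76.4/10) + 10^(86.7/10) = 1.383e+09.
L_total = 10·log₁₀(1.383e+09) = 91.41 dB(A).

91.4 dB(A)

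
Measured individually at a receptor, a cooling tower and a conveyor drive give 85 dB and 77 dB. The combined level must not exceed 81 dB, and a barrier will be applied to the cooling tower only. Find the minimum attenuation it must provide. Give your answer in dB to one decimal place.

6.2 dB

The untreated sources together contribute 10^(77/10) = 5.012e+07, i.e. 77.00 dB.
To meet 81 dB overall, the treated cooling tower may contribute at most 10^(81/10) − 5.012e+07 = 7.577e+07, i.e. 78.80 dB.
So the cooling tower must be reduced from 85 to 78.80 dB: IL = 6.20 dB.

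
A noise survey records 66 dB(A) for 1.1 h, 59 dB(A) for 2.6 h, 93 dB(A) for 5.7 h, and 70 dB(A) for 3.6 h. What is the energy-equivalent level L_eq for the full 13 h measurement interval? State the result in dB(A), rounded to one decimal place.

Weight each interval's intensity by its duration and average over T = 13 h:
Σ tᵢ·10^(Lᵢ/10) = 1.1·10^(66/10) + 2.6·10^(59/10) + 5.7·10^(93/10) + 3.6·10^(70/10) = 1.142e+10.
L_eq = 10·log₁₀(1.142e+10/13) = 89.44 dB(A).

89.4 dB(A)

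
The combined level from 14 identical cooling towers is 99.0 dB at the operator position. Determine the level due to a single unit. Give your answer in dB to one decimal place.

Dividing the total intensity by 14 lowers the level by 10·log₁₀ 14 = 11.461 dB: L₁ = 99.0 − 11.461.

87.5 dB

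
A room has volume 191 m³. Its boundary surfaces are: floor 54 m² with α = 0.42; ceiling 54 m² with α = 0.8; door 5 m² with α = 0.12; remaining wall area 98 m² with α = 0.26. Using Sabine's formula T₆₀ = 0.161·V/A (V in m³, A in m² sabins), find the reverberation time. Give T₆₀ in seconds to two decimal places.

A = Σ Sᵢαᵢ = 54·0.42 + 54·0.8 + 5·0.12 + 98·0.26 = 91.96 m².
T₆₀ = 0.161 × 191 / 91.96 = 0.334 s.

0.33 s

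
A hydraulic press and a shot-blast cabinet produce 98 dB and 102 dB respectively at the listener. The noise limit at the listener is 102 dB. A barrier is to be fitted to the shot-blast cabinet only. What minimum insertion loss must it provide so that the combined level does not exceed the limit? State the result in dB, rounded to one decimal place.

Everything except the shot-blast cabinet sums to 10^(98/10) = 6.310e+09 in linear terms, 98.00 dB.
The limit corresponds to 10^(102/10) = 1.585e+10; subtracting the fixed part leaves 9.539e+09 for the shot-blast cabinet, i.e. 99.80 dB.
So the shot-blast cabinet must be reduced from 102 to 99.80 dB: IL = 2.20 dB.

2.2 dB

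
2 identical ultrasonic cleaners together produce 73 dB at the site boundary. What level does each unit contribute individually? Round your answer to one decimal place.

70.0 dB

2 equal contributions raise the level by 10·log₁₀ 2 = 3.010 dB, so each unit alone gives 73 − 3.010.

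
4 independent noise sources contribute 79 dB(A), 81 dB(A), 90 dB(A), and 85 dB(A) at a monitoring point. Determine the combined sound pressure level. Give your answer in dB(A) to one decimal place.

91.8 dB(A)

Incoherent sources combine by intensity addition: L_total = 10·log₁₀(Σ 10^(L_i/10)).
Σ 10^(L/10) = 10^(79/10) + 10^(81/10) + 10^(90/10) + 10^(85/10) = 1.522e+09.
L_total = 10·log₁₀(1.522e+09) = 91.82 dB(A).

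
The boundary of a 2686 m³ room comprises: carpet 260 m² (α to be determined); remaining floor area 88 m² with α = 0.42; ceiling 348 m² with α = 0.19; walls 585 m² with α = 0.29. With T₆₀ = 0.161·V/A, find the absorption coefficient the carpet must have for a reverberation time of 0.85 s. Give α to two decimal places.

0.91

A = 0.161·V/T₆₀ = 0.161·2686/0.85 = 508.76 m² sabins.
Absorption from the other surfaces = 88·0.42 + 348·0.19 + 585·0.29 = 272.73 m², so the carpet must supply 236.03 m² over 260 m².
α = 236.03/260 = 0.908.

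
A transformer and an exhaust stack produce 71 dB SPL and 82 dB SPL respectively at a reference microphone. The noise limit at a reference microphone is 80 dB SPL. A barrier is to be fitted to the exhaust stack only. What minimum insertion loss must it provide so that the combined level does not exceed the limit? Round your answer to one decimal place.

2.6 dB

Everything except the exhaust stack sums to 10^(71/10) = 1.259e+07 in linear terms, 71.00 dB SPL.
To meet 80 dB SPL overall, the treated exhaust stack may contribute at most 10^(80/10) − 1.259e+07 = 8.741e+07, i.e. 79.42 dB SPL.
So the exhaust stack must be reduced from 82 to 79.42 dB SPL: IL = 2.58 dB.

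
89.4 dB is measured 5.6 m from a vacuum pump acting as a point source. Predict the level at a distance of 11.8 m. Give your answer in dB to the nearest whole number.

Point-source attenuation: ΔL = 20·log₁₀(r₂/r₁) = 20·log₁₀(11.8/5.6) = 6.474 dB.
L₂ = 89.4 − 20·log₁₀(11.8/5.6) = 89.4 − 6.474 = 82.93 dB.

83 dB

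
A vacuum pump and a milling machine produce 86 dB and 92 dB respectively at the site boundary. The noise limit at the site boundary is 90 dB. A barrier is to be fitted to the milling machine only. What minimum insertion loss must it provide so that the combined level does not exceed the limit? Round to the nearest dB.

The untreated sources together contribute 10^(86/10) = 3.981e+08, i.e. 86.00 dB.
The limit corresponds to 10^(90/10) = 1.000e+09; subtracting the fixed part leaves 6.019e+08 for the milling machine, i.e. 87.80 dB.
Required insertion loss = 92 − 87.80 = 4.20 dB.

4 dB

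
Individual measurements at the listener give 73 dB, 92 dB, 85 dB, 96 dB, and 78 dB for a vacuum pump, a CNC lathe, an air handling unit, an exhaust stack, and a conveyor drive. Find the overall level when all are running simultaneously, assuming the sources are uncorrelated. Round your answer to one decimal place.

Incoherent sources combine by intensity addition: L_total = 10·log₁₀(Σ 10^(L_i/10)).
Σ 10^(L/10) = 10^(73/10) + 10^(92/10) + 10^(85/10) + 10^(96/10) + 10^(78/10) = 5.965e+09.
L_total = 10·log₁₀(5.965e+09) = 97.76 dB.

97.8 dB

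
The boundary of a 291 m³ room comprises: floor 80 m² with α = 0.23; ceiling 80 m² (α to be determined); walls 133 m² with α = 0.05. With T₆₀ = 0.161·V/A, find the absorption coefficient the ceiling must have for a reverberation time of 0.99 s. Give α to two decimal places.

From T₆₀ = 0.161·V/A, the target T₆₀ = 0.99 s needs A = 0.161·291/0.99 = 47.32 m².
Absorption from the other surfaces = 80·0.23 + 133·0.05 = 25.05 m², so the ceiling must supply 22.27 m² over 80 m².
α = 22.27/80 = 0.278.

0.28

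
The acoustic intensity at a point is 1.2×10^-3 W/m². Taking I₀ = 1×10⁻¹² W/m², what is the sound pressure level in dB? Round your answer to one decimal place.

90.8 dB

I/I₀ = 1.2×10^-3/10⁻¹² = 1.2×10^9, and L = 10·log₁₀(I/I₀).
L = 10·(0.0792 + 9) = 90.79 dB.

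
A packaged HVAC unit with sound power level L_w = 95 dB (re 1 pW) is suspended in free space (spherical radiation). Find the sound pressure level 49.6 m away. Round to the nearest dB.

50 dB

Free-field spherical radiation: L_p = L_w − 10·log₁₀(4π·r²), r = 49.6 m.
4π·r² = 3.092e+04 m², 10·log₁₀ of that is 44.902 dB.
L_p = 95 − 44.902 = 50.10 dB.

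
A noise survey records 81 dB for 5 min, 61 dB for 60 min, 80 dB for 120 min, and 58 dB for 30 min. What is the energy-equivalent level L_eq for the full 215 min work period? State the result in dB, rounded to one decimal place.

77.7 dB

The energy average is taken in the linear domain: L_eq = 10·log₁₀[(Σ tᵢ·10^(Lᵢ/10))/T], T = 215 min.
Σ tᵢ·10^(Lᵢ/10) = 5·10^(81/10) + 60·10^(61/10) + 120·10^(80/10) + 30·10^(58/10) = 1.272e+10.
L_eq = 10·log₁₀(1.272e+10/215) = 77.72 dB.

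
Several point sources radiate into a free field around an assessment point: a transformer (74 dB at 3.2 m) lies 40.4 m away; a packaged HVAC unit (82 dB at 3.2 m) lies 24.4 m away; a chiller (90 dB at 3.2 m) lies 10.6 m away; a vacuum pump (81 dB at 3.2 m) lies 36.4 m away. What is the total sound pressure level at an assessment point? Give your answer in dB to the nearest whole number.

80 dB

First find each source's level at the receiver (point-source: −20·log₁₀(r/r_ref)), then combine on an intensity basis.
transformer: 74 − 20·log₁₀(40.4/3.2) = 74 − 22.02 = 51.98 dB.
packaged HVAC unit: 82 − 20·log₁₀(24.4/3.2) = 82 − 17.64 = 64.36 dB.
chiller: 90 − 20·log₁₀(10.6/3.2) = 90 − 10.40 = 79.60 dB.
vacuum pump: 81 − 20·log₁₀(36.4/3.2) = 81 − 21.12 = 59.88 dB.
Σ 10^(L/10) = 9.499e+07 → L_total = 10·log₁₀(9.499e+07) = 79.78 dB.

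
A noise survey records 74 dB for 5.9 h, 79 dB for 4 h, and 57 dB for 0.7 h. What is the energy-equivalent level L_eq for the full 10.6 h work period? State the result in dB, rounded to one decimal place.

76.4 dB

Weight each interval's intensity by its duration and average over T = 10.6 h:
Σ tᵢ·10^(Lᵢ/10) = 5.9·10^(74/10) + 4·10^(79/10) + 0.7·10^(57/10) = 4.663e+08.
L_eq = 10·log₁₀(4.663e+08/10.6) = 76.43 dB.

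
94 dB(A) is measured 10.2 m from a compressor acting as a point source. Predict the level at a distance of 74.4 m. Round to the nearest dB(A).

77 dB(A)

Spherical spreading from a point source gives a 20·log₁₀(r₂/r₁) drop.
L₂ = 94 − 20·log₁₀(74.4/10.2) = 94 − 17.259 = 76.74 dB(A).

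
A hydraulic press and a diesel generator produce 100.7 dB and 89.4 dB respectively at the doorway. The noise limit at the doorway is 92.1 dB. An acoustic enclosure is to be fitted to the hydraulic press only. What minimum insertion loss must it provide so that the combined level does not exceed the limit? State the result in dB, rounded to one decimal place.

11.9 dB

Everything except the hydraulic press sums to 10^(89.4/10) = 8.710e+08 in linear terms, 89.40 dB.
The limit corresponds to 10^(92.1/10) = 1.622e+09; subtracting the fixed part leaves 7.508e+08 for the hydraulic press, i.e. 88.76 dB.
So the hydraulic press must be reduced from 100.7 to 88.76 dB: IL = 11.94 dB.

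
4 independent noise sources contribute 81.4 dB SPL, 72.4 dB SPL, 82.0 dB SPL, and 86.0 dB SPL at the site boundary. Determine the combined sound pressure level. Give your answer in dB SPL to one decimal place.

88.5 dB SPL

For uncorrelated sources the intensities add, so convert each level to linear form, sum, and take 10·log₁₀ of the total.
Σ 10^(L/10) = 10^(81.4/10) + 10^(72.4/10) + 10^(82.0/10) + 10^(86.0/10) = 7.120e+08.
L_total = 10·log₁₀(7.120e+08) = 88.52 dB SPL.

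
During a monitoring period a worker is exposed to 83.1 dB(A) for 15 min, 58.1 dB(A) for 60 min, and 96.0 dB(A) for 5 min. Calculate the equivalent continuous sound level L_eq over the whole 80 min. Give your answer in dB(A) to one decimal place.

Weight each interval's intensity by its duration and average over T = 80 min:
Σ tᵢ·10^(Lᵢ/10) = 15·10^(83.1/10) + 60·10^(58.1/10) + 5·10^(96.0/10) = 2.301e+10.
L_eq = 10·log₁₀(2.301e+10/80) = 84.59 dB(A).

84.6 dB(A)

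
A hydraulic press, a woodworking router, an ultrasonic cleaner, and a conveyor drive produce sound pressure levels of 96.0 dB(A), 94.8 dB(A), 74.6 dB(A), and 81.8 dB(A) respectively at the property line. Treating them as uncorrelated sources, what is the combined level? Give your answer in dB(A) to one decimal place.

98.6 dB(A)

Incoherent sources combine by intensity addition: L_total = 10·log₁₀(Σ 10^(L_i/10)).
Σ 10^(L/10) = 10^(96.0/10) + 10^(94.8/10) + 10^(74.6/10) + 10^(81.8/10) = 7.181e+09.
L_total = 10·log₁₀(7.181e+09) = 98.56 dB(A).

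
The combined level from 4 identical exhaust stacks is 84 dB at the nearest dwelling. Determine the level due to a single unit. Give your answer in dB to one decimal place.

78.0 dB

Dividing the total intensity by 4 lowers the level by 10·log₁₀ 4 = 6.021 dB: L₁ = 84 − 6.021.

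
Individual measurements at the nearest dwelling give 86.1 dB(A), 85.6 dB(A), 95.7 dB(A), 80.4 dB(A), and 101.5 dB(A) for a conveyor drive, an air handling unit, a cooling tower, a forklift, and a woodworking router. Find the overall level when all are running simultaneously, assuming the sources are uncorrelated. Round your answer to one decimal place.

102.7 dB(A)

Incoherent sources combine by intensity addition: L_total = 10·log₁₀(Σ 10^(L_i/10)).
Σ 10^(L/10) = 10^(86.1/10) + 10^(85.6/10) + 10^(95.7/10) + 10^(80.4/10) + 10^(101.5/10) = 1.872e+10.
L_total = 10·log₁₀(1.872e+10) = 102.72 dB(A).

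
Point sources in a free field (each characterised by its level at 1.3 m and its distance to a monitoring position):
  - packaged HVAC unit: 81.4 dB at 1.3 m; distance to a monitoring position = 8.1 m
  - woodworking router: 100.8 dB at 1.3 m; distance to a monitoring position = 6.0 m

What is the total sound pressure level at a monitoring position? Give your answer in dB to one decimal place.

87.5 dB

Propagate each source to the receiver with L = L_ref − 20·log₁₀(r/r_ref), then add intensities.
packaged HVAC unit: 81.4 − 20·log₁₀(8.1/1.3) = 81.4 − 15.89 = 65.51 dB.
woodworking router: 100.8 − 20·log₁₀(6.0/1.3) = 100.8 − 13.28 = 87.52 dB.
Σ 10^(L/10) = 5.680e+08 → L_total = 10·log₁₀(5.680e+08) = 87.54 dB.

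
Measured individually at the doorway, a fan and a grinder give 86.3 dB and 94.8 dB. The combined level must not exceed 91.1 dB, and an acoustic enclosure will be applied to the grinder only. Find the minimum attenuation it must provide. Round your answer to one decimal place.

Fixed contribution from the other source: Σ 10^(L/10) = 10^(86.3/10) = 4.266e+08 (86.30 dB).
The limit corresponds to 10^(91.1/10) = 1.288e+09; subtracting the fixed part leaves 8.617e+08 for the grinder, i.e. 89.35 dB.
So the grinder must be reduced from 94.8 to 89.35 dB: IL = 5.45 dB.

5.4 dB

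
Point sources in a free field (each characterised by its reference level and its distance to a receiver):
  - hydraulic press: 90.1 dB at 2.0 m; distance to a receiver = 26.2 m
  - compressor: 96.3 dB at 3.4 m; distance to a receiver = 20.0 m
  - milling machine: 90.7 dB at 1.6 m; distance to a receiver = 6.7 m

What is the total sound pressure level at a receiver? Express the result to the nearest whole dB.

First find each source's level at the receiver (point-source: −20·log₁₀(r/r_ref)), then combine on an intensity basis.
hydraulic press: 90.1 − 20·log₁₀(26.2/2.0) = 90.1 − 22.35 = 67.75 dB.
compressor: 96.3 − 20·log₁₀(20.0/3.4) = 96.3 − 15.39 = 80.91 dB.
milling machine: 90.7 − 20·log₁₀(6.7/1.6) = 90.7 − 12.44 = 78.26 dB.
Σ 10^(L/10) = 1.962e+08 → L_total = 10·log₁₀(1.962e+08) = 82.93 dB.

83 dB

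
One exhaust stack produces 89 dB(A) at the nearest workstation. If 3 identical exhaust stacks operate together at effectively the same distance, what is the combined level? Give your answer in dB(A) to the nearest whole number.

L_total = L₁ + 10·log₁₀ N for N identical incoherent sources.
L_total = 89 + 10·log₁₀(3) = 89 + 4.771 = 93.77 dB(A).

94 dB(A)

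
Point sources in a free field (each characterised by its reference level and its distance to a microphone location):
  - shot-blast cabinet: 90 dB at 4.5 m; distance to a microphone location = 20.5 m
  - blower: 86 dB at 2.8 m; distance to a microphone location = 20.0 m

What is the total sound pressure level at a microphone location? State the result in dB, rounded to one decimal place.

First find each source's level at the receiver (point-source: −20·log₁₀(r/r_ref)), then combine on an intensity basis.
shot-blast cabinet: 90 − 20·log₁₀(20.5/4.5) = 90 − 13.17 = 76.83 dB.
blower: 86 − 20·log₁₀(20.0/2.8) = 86 − 17.08 = 68.92 dB.
Σ 10^(L/10) = 5.599e+07 → L_total = 10·log₁₀(5.599e+07) = 77.48 dB.

77.5 dB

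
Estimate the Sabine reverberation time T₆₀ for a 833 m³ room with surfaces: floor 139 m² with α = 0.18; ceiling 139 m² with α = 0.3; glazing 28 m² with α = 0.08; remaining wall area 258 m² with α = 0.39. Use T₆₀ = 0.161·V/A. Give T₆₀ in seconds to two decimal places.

0.79 s

Total absorption A = 139·0.18 + 139·0.3 + 28·0.08 + 258·0.39 = 169.58 m² sabins.
T₆₀ = 0.161·V/A = 0.161·833/169.58 = 0.791 s.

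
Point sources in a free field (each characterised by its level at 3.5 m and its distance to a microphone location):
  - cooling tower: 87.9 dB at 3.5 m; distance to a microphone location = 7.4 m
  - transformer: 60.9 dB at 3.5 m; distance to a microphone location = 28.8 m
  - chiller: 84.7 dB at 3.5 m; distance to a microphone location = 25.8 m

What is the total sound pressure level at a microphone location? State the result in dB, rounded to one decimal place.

Apply inverse-square spreading to bring every level to the receiver, then sum 10^(L/10).
cooling tower: 87.9 − 20·log₁₀(7.4/3.5) = 87.9 − 6.50 = 81.40 dB.
transformer: 60.9 − 20·log₁₀(28.8/3.5) = 60.9 − 18.31 = 42.59 dB.
chiller: 84.7 − 20·log₁₀(25.8/3.5) = 84.7 − 17.35 = 67.35 dB.
Σ 10^(L/10) = 1.434e+08 → L_total = 10·log₁₀(1.434e+08) = 81.57 dB.

81.6 dB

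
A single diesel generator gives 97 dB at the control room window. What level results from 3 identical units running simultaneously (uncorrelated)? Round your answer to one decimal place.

101.8 dB

With 3 equal, uncorrelated contributions the intensity is 3× that of one unit, giving a rise of 10·log₁₀ 3.
L_total = 97 + 10·log₁₀(3) = 97 + 4.771 = 101.77 dB.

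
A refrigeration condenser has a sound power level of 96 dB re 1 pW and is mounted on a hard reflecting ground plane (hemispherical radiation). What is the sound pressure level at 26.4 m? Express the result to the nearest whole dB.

60 dB

The power spreads over a hemisphere of area 2π·r², so L_p = L_w − 10·log₁₀(2π·r²).
2π·r² = 4379 m², 10·log₁₀ of that is 36.414 dB.
L_p = 96 − 36.414 = 59.59 dB.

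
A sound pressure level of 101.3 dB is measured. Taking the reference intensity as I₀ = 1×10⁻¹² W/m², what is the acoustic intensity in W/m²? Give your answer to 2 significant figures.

0.013 W/m²

I/I₀ = 10^(101.3/10) = 1.349e+10, so I = 1.349e+10 × 10⁻¹² W/m².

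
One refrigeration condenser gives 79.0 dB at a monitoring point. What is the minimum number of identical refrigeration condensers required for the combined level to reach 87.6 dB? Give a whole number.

8

Need L₁ + 10·log₁₀ N ≥ 87.6, i.e. log₁₀ N ≥ 0.86.
N ≥ 10^(8.6/10) = 7.244, so N = 8.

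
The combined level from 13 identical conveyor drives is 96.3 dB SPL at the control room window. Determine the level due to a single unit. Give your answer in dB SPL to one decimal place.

85.2 dB SPL

Dividing the total intensity by 13 lowers the level by 10·log₁₀ 13 = 11.139 dB: L₁ = 96.3 − 11.139.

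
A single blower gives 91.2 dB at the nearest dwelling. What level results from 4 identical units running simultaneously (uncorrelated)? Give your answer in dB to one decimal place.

97.2 dB

N identical incoherent sources raise the level by 10·log₁₀ N.
L_total = 91.2 + 10·log₁₀(4) = 91.2 + 6.021 = 97.22 dB.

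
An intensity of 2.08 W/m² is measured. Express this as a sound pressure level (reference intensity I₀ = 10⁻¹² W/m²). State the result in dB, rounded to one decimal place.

123.2 dB

Dividing by I₀ shifts the exponent by 12: I/I₀ = 2.08×10^12.
L = 10·(0.3181 + 12) = 123.18 dB.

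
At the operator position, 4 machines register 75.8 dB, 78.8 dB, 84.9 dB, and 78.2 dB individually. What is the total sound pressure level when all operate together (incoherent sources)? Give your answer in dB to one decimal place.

86.9 dB

For uncorrelated sources the intensities add, so convert each level to linear form, sum, and take 10·log₁₀ of the total.
Σ 10^(L/10) = 10^(75.8/10) + 10^(78.8/10) + 10^(84.9/10) + 10^(78.2/10) = 4.890e+08.
L_total = 10·log₁₀(4.890e+08) = 86.89 dB.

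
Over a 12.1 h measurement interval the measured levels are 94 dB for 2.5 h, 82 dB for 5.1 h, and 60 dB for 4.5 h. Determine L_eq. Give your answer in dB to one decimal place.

The energy average is taken in the linear domain: L_eq = 10·log₁₀[(Σ tᵢ·10^(Lᵢ/10))/T], T = 12.1 h.
Σ tᵢ·10^(Lᵢ/10) = 2.5·10^(94/10) + 5.1·10^(82/10) + 4.5·10^(60/10) = 7.093e+09.
L_eq = 10·log₁₀(7.093e+09/12.1) = 87.68 dB.

87.7 dB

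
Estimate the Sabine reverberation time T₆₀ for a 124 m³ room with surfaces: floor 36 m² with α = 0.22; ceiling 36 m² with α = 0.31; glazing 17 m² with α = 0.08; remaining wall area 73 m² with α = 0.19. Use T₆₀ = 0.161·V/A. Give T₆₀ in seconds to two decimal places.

A = Σ Sᵢαᵢ = 36·0.22 + 36·0.31 + 17·0.08 + 73·0.19 = 34.31 m².
T₆₀ = 0.161·V/A = 0.161·124/34.31 = 0.582 s.

0.58 s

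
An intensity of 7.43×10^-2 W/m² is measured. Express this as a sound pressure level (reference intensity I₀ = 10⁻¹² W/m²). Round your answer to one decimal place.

108.7 dB

Dividing by I₀ shifts the exponent by 12: I/I₀ = 7.43×10^10.
L = 10·(0.8710 + 10) = 108.71 dB.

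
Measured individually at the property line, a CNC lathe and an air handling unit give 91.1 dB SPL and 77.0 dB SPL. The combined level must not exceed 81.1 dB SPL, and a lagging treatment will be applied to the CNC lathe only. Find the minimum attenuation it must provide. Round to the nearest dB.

Everything except the CNC lathe sums to 10^(77.0/10) = 5.012e+07 in linear terms, 77.00 dB SPL.
To meet 81.1 dB SPL overall, the treated CNC lathe may contribute at most 10^(81.1/10) − 5.012e+07 = 7.871e+07, i.e. 78.96 dB SPL.
So the CNC lathe must be reduced from 91.1 to 78.96 dB SPL: IL = 12.14 dB.

12 dB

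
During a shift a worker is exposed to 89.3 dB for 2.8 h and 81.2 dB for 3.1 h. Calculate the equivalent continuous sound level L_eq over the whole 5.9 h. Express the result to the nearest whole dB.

Weight each interval's intensity by its duration and average over T = 5.9 h:
Σ tᵢ·10^(Lᵢ/10) = 2.8·10^(89.3/10) + 3.1·10^(81.2/10) = 2.792e+09.
L_eq = 10·log₁₀(2.792e+09/5.9) = 86.75 dB.

87 dB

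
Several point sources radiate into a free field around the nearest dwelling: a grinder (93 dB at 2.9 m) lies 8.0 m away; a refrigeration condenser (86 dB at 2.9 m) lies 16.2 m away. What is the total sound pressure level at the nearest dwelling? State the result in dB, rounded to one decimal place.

Apply inverse-square spreading to bring every level to the receiver, then sum 10^(L/10).
grinder: 93 − 20·log₁₀(8.0/2.9) = 93 − 8.81 = 84.19 dB.
refrigeration condenser: 86 − 20·log₁₀(16.2/2.9) = 86 − 14.94 = 71.06 dB.
Σ 10^(L/10) = 2.749e+08 → L_total = 10·log₁₀(2.749e+08) = 84.39 dB.

84.4 dB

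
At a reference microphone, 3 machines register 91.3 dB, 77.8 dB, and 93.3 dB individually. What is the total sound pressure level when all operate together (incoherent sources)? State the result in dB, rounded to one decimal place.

95.5 dB

Incoherent sources combine by intensity addition: L_total = 10·log₁₀(Σ 10^(L_i/10)).
Σ 10^(L/10) = 10^(91.3/10) + 10^(77.8/10) + 10^(93.3/10) = 3.547e+09.
L_total = 10·log₁₀(3.547e+09) = 95.50 dB.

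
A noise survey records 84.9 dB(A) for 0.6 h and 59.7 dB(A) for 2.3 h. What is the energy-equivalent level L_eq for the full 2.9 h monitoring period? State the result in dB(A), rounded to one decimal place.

L_eq = 10·log₁₀[(1/T)·Σ tᵢ·10^(Lᵢ/10)] with T = 2.9 h.
Σ tᵢ·10^(Lᵢ/10) = 0.6·10^(84.9/10) + 2.3·10^(59.7/10) = 1.876e+08.
L_eq = 10·log₁₀(1.876e+08/2.9) = 78.11 dB(A).

78.1 dB(A)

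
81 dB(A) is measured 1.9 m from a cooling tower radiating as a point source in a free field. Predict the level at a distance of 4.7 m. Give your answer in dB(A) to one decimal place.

73.1 dB(A)

Spherical spreading from a point source gives a 20·log₁₀(r₂/r₁) drop.
L₂ = 81 − 20·log₁₀(4.7/1.9) = 81 − 7.867 = 73.13 dB(A).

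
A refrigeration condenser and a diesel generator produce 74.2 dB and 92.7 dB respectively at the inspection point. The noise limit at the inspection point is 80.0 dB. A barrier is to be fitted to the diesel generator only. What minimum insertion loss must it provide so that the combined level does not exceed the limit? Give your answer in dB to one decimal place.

The untreated sources together contribute 10^(74.2/10) = 2.630e+07, i.e. 74.20 dB.
The limit corresponds to 10^(80.0/10) = 1.000e+08; subtracting the fixed part leaves 7.370e+07 for the diesel generator, i.e. 78.67 dB.
Required insertion loss = 92.7 − 78.67 = 14.03 dB.

14.0 dB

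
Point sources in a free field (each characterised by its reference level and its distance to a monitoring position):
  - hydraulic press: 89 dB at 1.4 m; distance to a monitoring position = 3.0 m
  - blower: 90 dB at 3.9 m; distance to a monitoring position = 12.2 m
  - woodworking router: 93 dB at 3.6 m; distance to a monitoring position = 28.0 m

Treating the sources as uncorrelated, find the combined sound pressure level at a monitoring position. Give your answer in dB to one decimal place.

84.9 dB

Propagate each source to the receiver with L = L_ref − 20·log₁₀(r/r_ref), then add intensities.
hydraulic press: 89 − 20·log₁₀(3.0/1.4) = 89 − 6.62 = 82.38 dB.
blower: 90 − 20·log₁₀(12.2/3.9) = 90 − 9.91 = 80.09 dB.
woodworking router: 93 − 20·log₁₀(28.0/3.6) = 93 − 17.82 = 75.18 dB.
Σ 10^(L/10) = 3.082e+08 → L_total = 10·log₁₀(3.082e+08) = 84.89 dB.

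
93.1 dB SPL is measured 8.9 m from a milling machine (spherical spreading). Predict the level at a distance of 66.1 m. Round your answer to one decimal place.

Spherical spreading from a point source gives a 20·log₁₀(r₂/r₁) drop.
L₂ = 93.1 − 20·log₁₀(66.1/8.9) = 93.1 − 17.416 = 75.68 dB SPL.

75.7 dB SPL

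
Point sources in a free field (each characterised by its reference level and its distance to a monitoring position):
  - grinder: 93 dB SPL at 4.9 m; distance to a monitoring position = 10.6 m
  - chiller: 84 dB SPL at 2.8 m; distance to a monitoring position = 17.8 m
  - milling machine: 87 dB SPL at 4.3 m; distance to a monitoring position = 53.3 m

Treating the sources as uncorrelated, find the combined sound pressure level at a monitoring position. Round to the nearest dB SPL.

First find each source's level at the receiver (point-source: −20·log₁₀(r/r_ref)), then combine on an intensity basis.
grinder: 93 − 20·log₁₀(10.6/4.9) = 93 − 6.70 = 86.30 dB SPL.
chiller: 84 − 20·log₁₀(17.8/2.8) = 84 − 16.07 = 67.93 dB SPL.
milling machine: 87 − 20·log₁₀(53.3/4.3) = 87 − 21.87 = 65.13 dB SPL.
Σ 10^(L/10) = 4.358e+08 → L_total = 10·log₁₀(4.358e+08) = 86.39 dB SPL.

86 dB SPL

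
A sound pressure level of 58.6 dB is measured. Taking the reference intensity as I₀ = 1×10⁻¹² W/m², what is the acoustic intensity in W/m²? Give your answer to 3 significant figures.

L = 10·log₁₀(I/I₀) ⇒ I = I₀·10^(L/10) = 10⁻¹² × 10^5.86.

7.24e-07 W/m²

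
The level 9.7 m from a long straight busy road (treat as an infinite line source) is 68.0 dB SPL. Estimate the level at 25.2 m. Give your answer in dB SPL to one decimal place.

For a line source, L₂ = L₁ − 10·log₁₀(r₂/r₁).
L₂ = 68.0 − 10·log₁₀(25.2/9.7) = 68.0 − 4.146 = 63.85 dB SPL.

63.9 dB SPL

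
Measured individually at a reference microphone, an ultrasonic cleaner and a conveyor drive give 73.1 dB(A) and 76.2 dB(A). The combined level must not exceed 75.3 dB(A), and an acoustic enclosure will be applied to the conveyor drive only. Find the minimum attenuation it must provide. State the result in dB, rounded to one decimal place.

Everything except the conveyor drive sums to 10^(73.1/10) = 2.042e+07 in linear terms, 73.10 dB(A).
To meet 75.3 dB(A) overall, the treated conveyor drive may contribute at most 10^(75.3/10) − 2.042e+07 = 1.347e+07, i.e. 71.29 dB(A).
Required insertion loss = 76.2 − 71.29 = 4.91 dB.

4.9 dB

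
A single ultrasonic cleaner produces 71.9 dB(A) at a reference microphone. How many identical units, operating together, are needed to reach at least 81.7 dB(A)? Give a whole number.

10

N identical sources give L₁ + 10·log₁₀ N, so require 10·log₁₀ N ≥ 81.7 − 71.9 = 9.8 dB.
N ≥ 10^(9.8/10) = 9.550, so N = 10.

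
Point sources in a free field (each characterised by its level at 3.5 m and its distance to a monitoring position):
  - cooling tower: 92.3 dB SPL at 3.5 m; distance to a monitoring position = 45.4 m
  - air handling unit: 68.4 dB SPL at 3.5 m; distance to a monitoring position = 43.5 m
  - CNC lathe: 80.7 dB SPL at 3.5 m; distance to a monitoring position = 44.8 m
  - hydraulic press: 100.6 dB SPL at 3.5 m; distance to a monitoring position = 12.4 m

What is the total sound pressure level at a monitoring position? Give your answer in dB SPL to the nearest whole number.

Apply inverse-square spreading to bring every level to the receiver, then sum 10^(L/10).
cooling tower: 92.3 − 20·log₁₀(45.4/3.5) = 92.3 − 22.26 = 70.04 dB SPL.
air handling unit: 68.4 − 20·log₁₀(43.5/3.5) = 68.4 − 21.89 = 46.51 dB SPL.
CNC lathe: 80.7 − 20·log₁₀(44.8/3.5) = 80.7 − 22.14 = 58.56 dB SPL.
hydraulic press: 100.6 − 20·log₁₀(12.4/3.5) = 100.6 − 10.99 = 89.61 dB SPL.
Σ 10^(L/10) = 9.256e+08 → L_total = 10·log₁₀(9.256e+08) = 89.66 dB SPL.

90 dB SPL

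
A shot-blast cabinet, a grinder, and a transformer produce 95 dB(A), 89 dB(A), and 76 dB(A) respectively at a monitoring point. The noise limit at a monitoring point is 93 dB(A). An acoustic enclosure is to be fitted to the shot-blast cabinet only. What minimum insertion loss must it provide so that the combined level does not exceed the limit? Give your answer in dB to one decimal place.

The untreated sources together contribute 10^(89/10) + 10^(76/10) = 8.341e+08, i.e. 89.21 dB(A).
To meet 93 dB(A) overall, the treated shot-blast cabinet may contribute at most 10^(93/10) − 8.341e+08 = 1.161e+09, i.e. 90.65 dB(A).
So the shot-blast cabinet must be reduced from 95 to 90.65 dB(A): IL = 4.35 dB.

4.4 dB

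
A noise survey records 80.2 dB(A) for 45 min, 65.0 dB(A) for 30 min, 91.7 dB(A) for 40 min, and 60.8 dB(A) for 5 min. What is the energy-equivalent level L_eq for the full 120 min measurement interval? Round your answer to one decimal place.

L_eq = 10·log₁₀[(1/T)·Σ tᵢ·10^(Lᵢ/10)] with T = 120 min.
Σ tᵢ·10^(Lᵢ/10) = 45·10^(80.2/10) + 30·10^(65.0/10) + 40·10^(91.7/10) + 5·10^(60.8/10) = 6.398e+10.
L_eq = 10·log₁₀(6.398e+10/120) = 87.27 dB(A).

87.3 dB(A)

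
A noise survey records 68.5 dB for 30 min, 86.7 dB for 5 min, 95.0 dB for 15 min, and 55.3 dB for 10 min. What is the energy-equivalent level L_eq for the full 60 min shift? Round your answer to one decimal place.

89.2 dB

The energy average is taken in the linear domain: L_eq = 10·log₁₀[(Σ tᵢ·10^(Lᵢ/10))/T], T = 60 min.
Σ tᵢ·10^(Lᵢ/10) = 30·10^(68.5/10) + 5·10^(86.7/10) + 15·10^(95.0/10) + 10·10^(55.3/10) = 4.999e+10.
L_eq = 10·log₁₀(4.999e+10/60) = 89.21 dB.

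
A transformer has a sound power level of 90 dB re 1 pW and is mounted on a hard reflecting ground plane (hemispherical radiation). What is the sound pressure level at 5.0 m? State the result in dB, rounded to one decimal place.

Free-field hemispherical radiation: L_p = L_w − 10·log₁₀(2π·r²), r = 5.0 m.
2π·r² = 157.1 m², 10·log₁₀ of that is 21.961 dB.
L_p = 90 − 21.961 = 68.04 dB.

68.0 dB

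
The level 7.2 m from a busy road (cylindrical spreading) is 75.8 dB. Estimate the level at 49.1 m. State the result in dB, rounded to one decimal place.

67.5 dB

For a line source, L₂ = L₁ − 10·log₁₀(r₂/r₁).
L₂ = 75.8 − 10·log₁₀(49.1/7.2) = 75.8 − 8.337 = 67.46 dB.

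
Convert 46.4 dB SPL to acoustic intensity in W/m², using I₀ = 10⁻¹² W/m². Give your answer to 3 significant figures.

I = I₀·10^(L/10) = 10⁻¹² × 10^(46.4/10) = 10^(-7.360).

4.37e-08 W/m²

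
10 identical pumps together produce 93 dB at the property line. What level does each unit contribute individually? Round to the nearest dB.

83 dB

Dividing the total intensity by 10 lowers the level by 10·log₁₀ 10 = 10.000 dB: L₁ = 93 − 10.000.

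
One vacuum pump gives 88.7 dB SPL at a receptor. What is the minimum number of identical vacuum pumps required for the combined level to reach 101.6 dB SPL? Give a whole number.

20

Need L₁ + 10·log₁₀ N ≥ 101.6, i.e. log₁₀ N ≥ 1.29.
N ≥ 10^(12.9/10) = 19.498, so N = 20.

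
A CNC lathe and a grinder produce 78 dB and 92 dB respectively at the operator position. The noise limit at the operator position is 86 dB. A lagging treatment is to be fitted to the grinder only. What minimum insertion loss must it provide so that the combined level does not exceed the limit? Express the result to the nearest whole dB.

7 dB

The untreated sources together contribute 10^(78/10) = 6.310e+07, i.e. 78.00 dB.
To meet 86 dB overall, the treated grinder may contribute at most 10^(86/10) − 6.310e+07 = 3.350e+08, i.e. 85.25 dB.
So the grinder must be reduced from 92 to 85.25 dB: IL = 6.75 dB.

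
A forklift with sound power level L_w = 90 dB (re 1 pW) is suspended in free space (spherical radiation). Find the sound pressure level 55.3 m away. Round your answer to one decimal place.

Free-field spherical radiation: L_p = L_w − 10·log₁₀(4π·r²), r = 55.3 m.
4π·r² = 3.843e+04 m², 10·log₁₀ of that is 45.847 dB.
L_p = 90 − 45.847 = 44.15 dB.

44.2 dB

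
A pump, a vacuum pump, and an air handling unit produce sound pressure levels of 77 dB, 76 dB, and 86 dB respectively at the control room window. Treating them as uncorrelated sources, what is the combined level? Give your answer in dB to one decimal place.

For uncorrelated sources the intensities add, so convert each level to linear form, sum, and take 10·log₁₀ of the total.
Σ 10^(L/10) = 10^(77/10) + 10^(76/10) + 10^(86/10) = 4.880e+08.
L_total = 10·log₁₀(4.880e+08) = 86.88 dB.

86.9 dB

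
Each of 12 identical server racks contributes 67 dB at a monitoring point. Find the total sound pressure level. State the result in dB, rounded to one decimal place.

77.8 dB

N identical incoherent sources raise the level by 10·log₁₀ N.
L_total = 67 + 10·log₁₀(12) = 67 + 10.792 = 77.79 dB.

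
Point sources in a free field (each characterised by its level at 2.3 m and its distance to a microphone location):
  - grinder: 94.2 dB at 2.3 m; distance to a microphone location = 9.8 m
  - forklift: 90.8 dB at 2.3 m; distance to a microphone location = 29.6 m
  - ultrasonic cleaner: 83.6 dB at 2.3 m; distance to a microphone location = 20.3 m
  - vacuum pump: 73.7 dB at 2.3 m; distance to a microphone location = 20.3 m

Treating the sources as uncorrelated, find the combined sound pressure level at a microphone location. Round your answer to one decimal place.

First find each source's level at the receiver (point-source: −20·log₁₀(r/r_ref)), then combine on an intensity basis.
grinder: 94.2 − 20·log₁₀(9.8/2.3) = 94.2 − 12.59 = 81.61 dB.
forklift: 90.8 − 20·log₁₀(29.6/2.3) = 90.8 − 22.19 = 68.61 dB.
ultrasonic cleaner: 83.6 − 20·log₁₀(20.3/2.3) = 83.6 − 18.92 = 64.68 dB.
vacuum pump: 73.7 − 20·log₁₀(20.3/2.3) = 73.7 − 18.92 = 54.78 dB.
Σ 10^(L/10) = 1.554e+08 → L_total = 10·log₁₀(1.554e+08) = 81.91 dB.

81.9 dB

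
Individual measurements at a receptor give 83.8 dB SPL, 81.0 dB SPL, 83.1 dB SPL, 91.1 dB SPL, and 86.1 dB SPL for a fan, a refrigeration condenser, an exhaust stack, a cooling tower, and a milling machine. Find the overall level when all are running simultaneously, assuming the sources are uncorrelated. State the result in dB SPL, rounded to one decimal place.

93.6 dB SPL

Incoherent sources combine by intensity addition: L_total = 10·log₁₀(Σ 10^(L_i/10)).
Σ 10^(L/10) = 10^(83.8/10) + 10^(81.0/10) + 10^(83.1/10) + 10^(91.1/10) + 10^(86.1/10) = 2.266e+09.
L_total = 10·log₁₀(2.266e+09) = 93.55 dB SPL.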